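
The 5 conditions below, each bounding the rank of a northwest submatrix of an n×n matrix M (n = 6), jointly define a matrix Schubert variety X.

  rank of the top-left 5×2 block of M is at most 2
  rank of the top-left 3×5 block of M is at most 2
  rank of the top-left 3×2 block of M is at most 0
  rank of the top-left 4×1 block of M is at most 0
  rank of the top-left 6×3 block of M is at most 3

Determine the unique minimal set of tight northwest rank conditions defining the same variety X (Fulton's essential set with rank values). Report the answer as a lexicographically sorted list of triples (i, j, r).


Propagating the 5 rank bounds to every northwest block:

  0, 0, 1, 1, 1, 1
  0, 0, 1, 2, 2, 2
  0, 0, 1, 2, 2, 3
  0, 1, 2, 3, 3, 4
  1, 2, 3, 4, 4, 5
  1, 2, 3, 4, 5, 6

reading off 1-entries of Δ²R: w = (3, 4, 6, 2, 1, 5).

|D(w)|=8, |Ess(w)|=3:

[(3, 2, 0), (3, 5, 2), (4, 1, 0)]


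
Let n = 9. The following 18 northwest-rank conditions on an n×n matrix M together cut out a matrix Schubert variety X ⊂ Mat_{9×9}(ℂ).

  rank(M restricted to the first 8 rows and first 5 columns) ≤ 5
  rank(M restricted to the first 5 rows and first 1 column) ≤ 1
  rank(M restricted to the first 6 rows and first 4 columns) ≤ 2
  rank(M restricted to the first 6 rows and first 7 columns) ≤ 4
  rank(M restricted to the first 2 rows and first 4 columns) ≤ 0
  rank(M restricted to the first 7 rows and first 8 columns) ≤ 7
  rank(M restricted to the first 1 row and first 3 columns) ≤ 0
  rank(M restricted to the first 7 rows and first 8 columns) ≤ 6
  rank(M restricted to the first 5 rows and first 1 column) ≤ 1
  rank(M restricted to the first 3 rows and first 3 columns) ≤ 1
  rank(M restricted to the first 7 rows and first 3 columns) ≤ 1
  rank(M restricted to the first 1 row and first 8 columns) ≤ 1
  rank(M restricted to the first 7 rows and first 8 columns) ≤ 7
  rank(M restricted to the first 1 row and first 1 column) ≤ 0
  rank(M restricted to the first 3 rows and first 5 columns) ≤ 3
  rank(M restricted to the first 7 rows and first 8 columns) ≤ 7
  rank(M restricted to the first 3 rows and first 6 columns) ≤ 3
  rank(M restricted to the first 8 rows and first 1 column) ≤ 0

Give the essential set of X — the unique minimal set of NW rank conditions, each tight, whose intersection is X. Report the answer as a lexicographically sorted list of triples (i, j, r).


The tightest implied rank at each (i,j), from the 18 conditions:

  row 1: 0  0  0  0  1  1  1  1  1
  row 2: 0  0  0  0  1  2  2  2  2
  row 3: 0  1  1  1  2  3  3  3  3
  row 4: 0  1  1  2  3  4  4  4  4
  row 5: 0  1  1  2  3  4  4  5  5
  row 6: 0  1  1  2  3  4  4  5  6
  row 7: 0  1  1  2  3  4  5  6  7
  row 8: 0  1  2  3  4  5  6  7  8
  row 9: 1  2  3  4  5  6  7  8  9

reading off 1-entries of Δ²R: w = (5, 6, 2, 4, 8, 9, 7, 3, 1).

Rothe diagram D(w) (20 cells), 4 SE-corners (essential conditions):

[(2, 4, 0), (6, 7, 4), (7, 3, 1), (8, 1, 0)]


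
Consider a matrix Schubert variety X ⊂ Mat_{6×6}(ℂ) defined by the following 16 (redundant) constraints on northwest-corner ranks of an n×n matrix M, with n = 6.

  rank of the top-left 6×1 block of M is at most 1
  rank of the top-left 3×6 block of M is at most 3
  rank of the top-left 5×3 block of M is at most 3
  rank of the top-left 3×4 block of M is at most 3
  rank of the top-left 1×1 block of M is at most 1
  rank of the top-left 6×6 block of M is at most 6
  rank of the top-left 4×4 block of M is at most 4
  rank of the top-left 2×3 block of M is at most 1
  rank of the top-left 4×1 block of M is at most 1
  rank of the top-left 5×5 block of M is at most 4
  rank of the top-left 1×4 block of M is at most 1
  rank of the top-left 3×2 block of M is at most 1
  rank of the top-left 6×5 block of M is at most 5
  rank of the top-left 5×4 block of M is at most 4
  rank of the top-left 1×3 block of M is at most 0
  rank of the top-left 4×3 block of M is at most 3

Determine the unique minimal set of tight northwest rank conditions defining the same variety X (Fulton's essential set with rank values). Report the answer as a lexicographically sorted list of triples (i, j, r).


Recovering R(i,j) via the rank-extension bound from the 16 conditions:

  R[1]: 0, 0, 0, 1, 1, 1
  R[2]: 1, 1, 1, 2, 2, 2
  R[3]: 1, 1, 2, 3, 3, 3
  R[4]: 1, 2, 3, 4, 4, 4
  R[5]: 1, 2, 3, 4, 4, 5
  R[6]: 1, 2, 3, 4, 5, 6

hence w(1..6) = (4, 1, 3, 2, 6, 5).

Rothe diagram D(w) (5 cells), 3 SE-corners (essential conditions):

[(1, 3, 0), (3, 2, 1), (5, 5, 4)]


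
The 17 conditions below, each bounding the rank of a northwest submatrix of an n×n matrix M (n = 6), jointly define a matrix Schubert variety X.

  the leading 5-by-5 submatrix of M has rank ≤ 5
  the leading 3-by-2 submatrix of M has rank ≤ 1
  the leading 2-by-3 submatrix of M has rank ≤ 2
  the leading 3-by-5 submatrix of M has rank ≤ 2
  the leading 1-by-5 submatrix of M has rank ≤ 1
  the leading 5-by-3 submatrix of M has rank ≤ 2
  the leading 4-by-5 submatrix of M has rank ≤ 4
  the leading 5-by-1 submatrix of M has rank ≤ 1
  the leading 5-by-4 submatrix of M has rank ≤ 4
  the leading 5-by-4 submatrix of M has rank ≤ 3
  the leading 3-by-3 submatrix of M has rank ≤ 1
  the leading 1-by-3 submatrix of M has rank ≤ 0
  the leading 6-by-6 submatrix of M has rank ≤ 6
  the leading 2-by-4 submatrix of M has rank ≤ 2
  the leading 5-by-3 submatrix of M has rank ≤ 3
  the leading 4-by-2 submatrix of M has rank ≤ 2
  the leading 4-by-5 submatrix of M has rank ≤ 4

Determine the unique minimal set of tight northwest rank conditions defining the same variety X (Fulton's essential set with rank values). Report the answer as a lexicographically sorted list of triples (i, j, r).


Propagating the 17 rank bounds to every northwest block:

  0  0  0  1  1  1
  1  1  1  2  2  2
  1  1  1  2  2  3
  1  2  2  3  3  4
  1  2  2  3  4  5
  1  2  3  4  5  6

second differences of R give the permutation w = (4, 1, 6, 2, 5, 3).

|D(w)|=7, |Ess(w)|=4:

[(1, 3, 0), (3, 3, 1), (3, 5, 2), (5, 3, 2)]


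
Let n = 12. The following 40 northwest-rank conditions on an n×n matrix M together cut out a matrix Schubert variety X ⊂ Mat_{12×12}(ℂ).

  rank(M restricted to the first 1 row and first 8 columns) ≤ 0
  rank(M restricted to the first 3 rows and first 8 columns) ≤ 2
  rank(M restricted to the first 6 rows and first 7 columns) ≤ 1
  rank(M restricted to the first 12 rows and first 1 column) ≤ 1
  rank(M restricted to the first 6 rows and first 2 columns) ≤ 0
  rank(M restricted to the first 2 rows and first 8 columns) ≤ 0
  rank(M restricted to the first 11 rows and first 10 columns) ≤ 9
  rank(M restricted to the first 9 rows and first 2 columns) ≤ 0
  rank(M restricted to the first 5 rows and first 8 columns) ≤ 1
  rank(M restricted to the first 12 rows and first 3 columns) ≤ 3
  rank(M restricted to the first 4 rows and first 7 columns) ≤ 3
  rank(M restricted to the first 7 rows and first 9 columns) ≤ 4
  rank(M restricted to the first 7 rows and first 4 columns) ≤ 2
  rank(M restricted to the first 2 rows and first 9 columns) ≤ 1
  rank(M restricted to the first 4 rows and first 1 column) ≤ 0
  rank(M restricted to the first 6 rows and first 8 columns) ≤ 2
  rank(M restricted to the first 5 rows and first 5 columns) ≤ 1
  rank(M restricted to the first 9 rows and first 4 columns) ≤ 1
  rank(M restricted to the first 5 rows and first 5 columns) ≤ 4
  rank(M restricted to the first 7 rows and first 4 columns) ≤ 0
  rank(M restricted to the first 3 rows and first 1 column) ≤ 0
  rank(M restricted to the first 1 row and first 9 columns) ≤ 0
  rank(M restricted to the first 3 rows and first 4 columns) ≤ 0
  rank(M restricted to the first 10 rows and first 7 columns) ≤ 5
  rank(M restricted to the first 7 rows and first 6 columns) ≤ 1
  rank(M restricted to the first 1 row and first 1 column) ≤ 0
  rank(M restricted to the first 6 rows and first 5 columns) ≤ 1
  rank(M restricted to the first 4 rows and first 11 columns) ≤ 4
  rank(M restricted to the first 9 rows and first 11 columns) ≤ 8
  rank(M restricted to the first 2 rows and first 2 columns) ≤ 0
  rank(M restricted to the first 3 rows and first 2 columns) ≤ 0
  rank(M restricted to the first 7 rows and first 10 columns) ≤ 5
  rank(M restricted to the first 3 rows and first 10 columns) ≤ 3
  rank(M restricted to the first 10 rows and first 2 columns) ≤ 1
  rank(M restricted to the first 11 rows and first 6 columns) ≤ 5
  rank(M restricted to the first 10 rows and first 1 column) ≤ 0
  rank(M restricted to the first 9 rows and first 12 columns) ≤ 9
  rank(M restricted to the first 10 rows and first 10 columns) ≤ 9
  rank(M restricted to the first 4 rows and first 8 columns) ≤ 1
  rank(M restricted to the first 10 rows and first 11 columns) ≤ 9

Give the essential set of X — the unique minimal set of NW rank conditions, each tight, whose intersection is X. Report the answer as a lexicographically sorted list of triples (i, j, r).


Propagating the 40 rank bounds to every northwest block:

  i=1: 0 | 0 | 0 | 0 | 0 | 0 | 0 | 0 | 0 | 1 | 1 | 1
  i=2: 0 | 0 | 0 | 0 | 0 | 0 | 0 | 0 | 1 | 2 | 2 | 2
  i=3: 0 | 0 | 0 | 0 | 1 | 1 | 1 | 1 | 2 | 3 | 3 | 3
  i=4: 0 | 0 | 0 | 0 | 1 | 1 | 1 | 1 | 2 | 3 | 4 | 4
  i=5: 0 | 0 | 0 | 0 | 1 | 1 | 1 | 1 | 2 | 3 | 4 | 5
  i=6: 0 | 0 | 0 | 0 | 1 | 1 | 1 | 2 | 3 | 4 | 5 | 6
  i=7: 0 | 0 | 0 | 0 | 1 | 1 | 2 | 3 | 4 | 5 | 6 | 7
  i=8: 0 | 0 | 1 | 1 | 2 | 2 | 3 | 4 | 5 | 6 | 7 | 8
  i=9: 0 | 0 | 1 | 1 | 2 | 3 | 4 | 5 | 6 | 7 | 8 | 9
  i=10: 0 | 1 | 2 | 2 | 3 | 4 | 5 | 6 | 7 | 8 | 9 | 10
  i=11: 1 | 2 | 3 | 3 | 4 | 5 | 6 | 7 | 8 | 9 | 10 | 11
  i=12: 1 | 2 | 3 | 4 | 5 | 6 | 7 | 8 | 9 | 10 | 11 | 12

giving w = (10, 9, 5, 11, 12, 8, 7, 3, 6, 2, 1, 4) via Δ²R.

Rothe diagram D(w) (52 cells), 9 SE-corners (essential conditions):

[(1, 9, 0), (2, 8, 0), (5, 8, 1), (6, 7, 1), (7, 4, 0), (7, 6, 1), (9, 2, 0), (9, 4, 1), (10, 1, 0)]


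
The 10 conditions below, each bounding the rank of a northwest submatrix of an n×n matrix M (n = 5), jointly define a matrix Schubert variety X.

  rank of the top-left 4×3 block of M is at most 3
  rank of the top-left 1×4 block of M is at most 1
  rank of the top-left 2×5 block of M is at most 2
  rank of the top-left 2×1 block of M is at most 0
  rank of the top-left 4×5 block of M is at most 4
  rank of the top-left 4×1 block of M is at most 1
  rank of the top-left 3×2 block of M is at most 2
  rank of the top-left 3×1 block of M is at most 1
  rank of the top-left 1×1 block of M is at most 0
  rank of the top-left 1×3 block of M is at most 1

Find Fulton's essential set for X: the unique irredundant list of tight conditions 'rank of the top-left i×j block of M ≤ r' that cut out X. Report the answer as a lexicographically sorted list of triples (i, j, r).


Rank table r_w(5×5) implied by the 10 constraints:

  row 1: 0, 1, 1, 1, 1
  row 2: 0, 1, 2, 2, 2
  row 3: 1, 2, 3, 3, 3
  row 4: 1, 2, 3, 4, 4
  row 5: 1, 2, 3, 4, 5

reading off 1-entries of Δ²R: w = (2, 3, 1, 4, 5).

D(w) has 2 cells with 1 SE-corner; essential set:

[(2, 1, 0)]


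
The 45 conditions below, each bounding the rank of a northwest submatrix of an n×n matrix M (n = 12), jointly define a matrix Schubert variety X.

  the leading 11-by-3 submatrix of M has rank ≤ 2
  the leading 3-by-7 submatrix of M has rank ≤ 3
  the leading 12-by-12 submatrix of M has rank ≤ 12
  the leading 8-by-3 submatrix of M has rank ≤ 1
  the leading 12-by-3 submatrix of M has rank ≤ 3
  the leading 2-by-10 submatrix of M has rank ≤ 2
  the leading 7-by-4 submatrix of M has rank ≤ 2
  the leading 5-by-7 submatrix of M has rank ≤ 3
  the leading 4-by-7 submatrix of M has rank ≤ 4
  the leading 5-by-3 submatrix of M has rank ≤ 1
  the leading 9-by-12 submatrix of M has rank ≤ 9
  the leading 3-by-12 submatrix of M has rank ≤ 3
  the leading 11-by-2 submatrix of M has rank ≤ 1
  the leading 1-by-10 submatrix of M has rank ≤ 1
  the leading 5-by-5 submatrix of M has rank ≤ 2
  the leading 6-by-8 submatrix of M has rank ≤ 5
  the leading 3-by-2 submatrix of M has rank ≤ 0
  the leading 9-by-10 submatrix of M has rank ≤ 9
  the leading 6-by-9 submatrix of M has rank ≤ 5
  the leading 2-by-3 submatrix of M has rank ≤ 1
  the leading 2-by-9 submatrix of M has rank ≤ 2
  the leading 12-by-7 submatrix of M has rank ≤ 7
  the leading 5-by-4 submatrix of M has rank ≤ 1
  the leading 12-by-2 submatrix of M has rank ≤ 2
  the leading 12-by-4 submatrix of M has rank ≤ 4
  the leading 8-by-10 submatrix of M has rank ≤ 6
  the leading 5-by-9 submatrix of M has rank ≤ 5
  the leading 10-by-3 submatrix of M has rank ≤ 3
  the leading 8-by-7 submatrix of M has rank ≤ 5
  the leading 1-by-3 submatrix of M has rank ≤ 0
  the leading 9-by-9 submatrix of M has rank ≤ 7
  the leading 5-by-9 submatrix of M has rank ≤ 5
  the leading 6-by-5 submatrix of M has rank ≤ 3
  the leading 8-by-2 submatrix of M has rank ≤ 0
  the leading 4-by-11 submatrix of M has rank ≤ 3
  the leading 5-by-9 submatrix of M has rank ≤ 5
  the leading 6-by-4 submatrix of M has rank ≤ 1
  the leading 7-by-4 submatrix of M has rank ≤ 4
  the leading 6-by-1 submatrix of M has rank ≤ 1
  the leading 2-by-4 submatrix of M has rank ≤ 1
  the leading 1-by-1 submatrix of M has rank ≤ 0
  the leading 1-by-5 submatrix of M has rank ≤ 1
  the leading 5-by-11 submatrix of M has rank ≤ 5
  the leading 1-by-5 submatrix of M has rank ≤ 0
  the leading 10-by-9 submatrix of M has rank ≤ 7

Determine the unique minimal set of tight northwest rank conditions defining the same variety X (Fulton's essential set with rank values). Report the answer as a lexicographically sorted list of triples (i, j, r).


Propagating the 45 rank bounds to every northwest block:

  0  0  0  0  0  1  1  1  1  1  1  1
  0  0  1  1  1  2  2  2  2  2  2  2
  0  0  1  1  2  3  3  3  3  3  3  3
  0  0  1  1  2  3  3  3  3  3  3  4
  0  0  1  1  2  3  3  4  4  4  4  5
  0  0  1  1  2  3  4  5  5  5  5  6
  0  0  1  2  3  4  5  6  6  6  6  7
  0  0  1  2  3  4  5  6  6  6  7  8
  1  1  2  3  4  5  6  7  7  7  8  9
  1  1  2  3  4  5  6  7  7  8  9  10
  1  1  2  3  4  5  6  7  8  9  10  11
  1  2  3  4  5  6  7  8  9  10  11  12

reading off 1-entries of Δ²R: w = (6, 3, 5, 12, 8, 7, 4, 11, 1, 10, 9, 2).

Fulton essential set (8 of the 34 Rothe cells):

[(1, 5, 0), (4, 11, 3), (5, 7, 3), (6, 4, 1), (8, 2, 0), (8, 10, 6), (10, 9, 7), (11, 2, 1)]


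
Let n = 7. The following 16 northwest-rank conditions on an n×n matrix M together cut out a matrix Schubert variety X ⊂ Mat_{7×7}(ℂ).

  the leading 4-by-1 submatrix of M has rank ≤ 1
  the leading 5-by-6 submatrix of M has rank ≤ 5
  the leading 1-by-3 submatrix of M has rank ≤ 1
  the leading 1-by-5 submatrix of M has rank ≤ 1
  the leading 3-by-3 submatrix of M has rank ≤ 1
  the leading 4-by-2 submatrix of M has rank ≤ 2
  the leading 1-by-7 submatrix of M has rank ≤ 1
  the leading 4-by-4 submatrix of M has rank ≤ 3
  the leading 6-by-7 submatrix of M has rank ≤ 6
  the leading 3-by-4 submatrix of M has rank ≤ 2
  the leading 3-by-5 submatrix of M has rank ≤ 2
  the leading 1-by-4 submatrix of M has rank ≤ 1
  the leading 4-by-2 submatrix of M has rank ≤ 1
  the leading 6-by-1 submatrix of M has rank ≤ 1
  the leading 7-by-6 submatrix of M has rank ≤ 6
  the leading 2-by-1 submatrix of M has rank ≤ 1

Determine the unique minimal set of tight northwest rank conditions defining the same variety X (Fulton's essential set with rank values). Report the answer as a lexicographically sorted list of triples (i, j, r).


Computing R[i][j] = min implied NW-rank bound (n=7, 16 conditions):

  row 1: 1  1  1  1  1  1  1
  row 2: 1  1  1  2  2  2  2
  row 3: 1  1  1  2  2  3  3
  row 4: 1  1  2  3  3  4  4
  row 5: 1  2  3  4  4  5  5
  row 6: 1  2  3  4  5  6  6
  row 7: 1  2  3  4  5  6  7

the unique w with this rank table is (1, 4, 6, 3, 2, 5, 7).

Rothe diagram D(w) (6 cells), 3 SE-corners (essential conditions):

[(3, 3, 1), (3, 5, 2), (4, 2, 1)]


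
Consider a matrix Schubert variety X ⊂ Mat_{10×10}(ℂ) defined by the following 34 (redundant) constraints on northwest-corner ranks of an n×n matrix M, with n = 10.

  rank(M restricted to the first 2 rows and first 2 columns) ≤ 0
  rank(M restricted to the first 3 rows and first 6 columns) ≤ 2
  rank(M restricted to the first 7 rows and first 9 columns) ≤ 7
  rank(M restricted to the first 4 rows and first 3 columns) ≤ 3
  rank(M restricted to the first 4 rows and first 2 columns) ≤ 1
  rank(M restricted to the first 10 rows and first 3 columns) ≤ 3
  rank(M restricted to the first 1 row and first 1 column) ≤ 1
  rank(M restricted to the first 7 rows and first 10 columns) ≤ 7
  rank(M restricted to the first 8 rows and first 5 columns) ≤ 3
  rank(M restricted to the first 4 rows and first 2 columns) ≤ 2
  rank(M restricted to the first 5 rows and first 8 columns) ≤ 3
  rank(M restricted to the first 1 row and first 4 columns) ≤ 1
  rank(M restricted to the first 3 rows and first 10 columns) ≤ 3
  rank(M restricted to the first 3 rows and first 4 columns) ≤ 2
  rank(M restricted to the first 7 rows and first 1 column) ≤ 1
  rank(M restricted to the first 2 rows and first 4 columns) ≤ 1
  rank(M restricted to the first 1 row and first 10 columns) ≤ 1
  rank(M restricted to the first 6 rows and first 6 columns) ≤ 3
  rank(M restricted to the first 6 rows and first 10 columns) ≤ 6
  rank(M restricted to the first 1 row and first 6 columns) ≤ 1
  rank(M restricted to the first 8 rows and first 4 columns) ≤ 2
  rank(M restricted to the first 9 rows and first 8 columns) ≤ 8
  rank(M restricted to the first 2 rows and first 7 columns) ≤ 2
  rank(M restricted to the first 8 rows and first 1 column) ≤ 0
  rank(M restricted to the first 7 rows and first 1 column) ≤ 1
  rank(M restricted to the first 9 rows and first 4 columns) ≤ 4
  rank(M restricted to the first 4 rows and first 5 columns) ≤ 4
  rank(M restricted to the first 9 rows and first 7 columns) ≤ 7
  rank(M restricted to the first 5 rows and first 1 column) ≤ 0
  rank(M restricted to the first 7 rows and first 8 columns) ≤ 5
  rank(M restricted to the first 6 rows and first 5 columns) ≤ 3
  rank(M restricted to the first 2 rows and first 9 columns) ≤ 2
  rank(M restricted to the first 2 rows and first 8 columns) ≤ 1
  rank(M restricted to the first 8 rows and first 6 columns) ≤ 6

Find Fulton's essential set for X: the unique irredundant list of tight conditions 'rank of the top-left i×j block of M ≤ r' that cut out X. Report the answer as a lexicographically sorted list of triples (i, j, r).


Recovering R(i,j) via the rank-extension bound from the 34 conditions:

  0 | 0 | 1 | 1 | 1 | 1 | 1 | 1 | 1 | 1
  0 | 0 | 1 | 1 | 1 | 1 | 1 | 1 | 2 | 2
  0 | 1 | 2 | 2 | 2 | 2 | 2 | 2 | 3 | 3
  0 | 1 | 2 | 2 | 3 | 3 | 3 | 3 | 4 | 4
  0 | 1 | 2 | 2 | 3 | 3 | 3 | 3 | 4 | 5
  0 | 1 | 2 | 2 | 3 | 3 | 4 | 4 | 5 | 6
  0 | 1 | 2 | 2 | 3 | 4 | 5 | 5 | 6 | 7
  0 | 1 | 2 | 2 | 3 | 4 | 5 | 6 | 7 | 8
  1 | 2 | 3 | 3 | 4 | 5 | 6 | 7 | 8 | 9
  1 | 2 | 3 | 4 | 5 | 6 | 7 | 8 | 9 | 10

reading off 1-entries of Δ²R: w = (3, 9, 2, 5, 10, 7, 6, 8, 1, 4).

6 SE-corners of the 24-cell Rothe diagram give Ess(w):

[(2, 2, 0), (2, 8, 1), (5, 8, 3), (6, 6, 3), (8, 1, 0), (8, 4, 2)]


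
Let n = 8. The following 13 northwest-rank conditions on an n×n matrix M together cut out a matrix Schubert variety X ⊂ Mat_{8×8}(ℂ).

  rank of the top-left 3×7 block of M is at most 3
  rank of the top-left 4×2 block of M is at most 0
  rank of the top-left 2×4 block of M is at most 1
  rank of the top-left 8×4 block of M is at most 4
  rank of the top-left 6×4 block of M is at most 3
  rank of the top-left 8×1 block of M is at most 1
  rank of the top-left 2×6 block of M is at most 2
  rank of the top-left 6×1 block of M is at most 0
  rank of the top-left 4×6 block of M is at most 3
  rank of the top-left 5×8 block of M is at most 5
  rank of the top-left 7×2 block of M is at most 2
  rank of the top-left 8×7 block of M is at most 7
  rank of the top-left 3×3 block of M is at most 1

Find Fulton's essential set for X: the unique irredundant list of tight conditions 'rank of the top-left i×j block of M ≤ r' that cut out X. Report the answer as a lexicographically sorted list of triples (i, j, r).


Reconstructing r_w from the 13 given conditions:

  i=1: 0 | 0 | 1 | 1 | 1 | 1 | 1 | 1
  i=2: 0 | 0 | 1 | 1 | 2 | 2 | 2 | 2
  i=3: 0 | 0 | 1 | 2 | 3 | 3 | 3 | 3
  i=4: 0 | 0 | 1 | 2 | 3 | 3 | 4 | 4
  i=5: 0 | 1 | 2 | 3 | 4 | 4 | 5 | 5
  i=6: 0 | 1 | 2 | 3 | 4 | 5 | 6 | 6
  i=7: 1 | 2 | 3 | 4 | 5 | 6 | 7 | 7
  i=8: 1 | 2 | 3 | 4 | 5 | 6 | 7 | 8

so w = (3, 5, 4, 7, 2, 6, 1, 8).

Fulton essential set (4 of the 12 Rothe cells):

[(2, 4, 1), (4, 2, 0), (4, 6, 3), (6, 1, 0)]


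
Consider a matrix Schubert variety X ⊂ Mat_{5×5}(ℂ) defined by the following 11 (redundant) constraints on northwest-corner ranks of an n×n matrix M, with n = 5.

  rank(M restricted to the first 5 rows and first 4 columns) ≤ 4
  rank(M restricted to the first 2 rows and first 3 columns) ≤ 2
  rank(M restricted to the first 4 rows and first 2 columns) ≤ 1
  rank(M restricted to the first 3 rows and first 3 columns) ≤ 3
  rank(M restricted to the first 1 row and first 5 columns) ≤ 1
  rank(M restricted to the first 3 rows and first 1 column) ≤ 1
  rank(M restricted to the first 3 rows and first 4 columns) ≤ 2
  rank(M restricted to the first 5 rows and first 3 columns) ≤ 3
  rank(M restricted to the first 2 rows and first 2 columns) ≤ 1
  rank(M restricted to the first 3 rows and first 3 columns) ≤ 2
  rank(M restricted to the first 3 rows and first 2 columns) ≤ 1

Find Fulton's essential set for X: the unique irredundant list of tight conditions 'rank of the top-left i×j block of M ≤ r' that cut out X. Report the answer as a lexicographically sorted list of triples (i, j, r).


The tightest implied rank at each (i,j), from the 11 conditions:

  1 | 1 | 1 | 1 | 1
  1 | 1 | 2 | 2 | 2
  1 | 1 | 2 | 2 | 3
  1 | 1 | 2 | 3 | 4
  1 | 2 | 3 | 4 | 5

second differences of R give the permutation w = (1, 3, 5, 4, 2).

ℓ(w)=4; the 2 essential cells (i,j,r):

[(3, 4, 2), (4, 2, 1)]


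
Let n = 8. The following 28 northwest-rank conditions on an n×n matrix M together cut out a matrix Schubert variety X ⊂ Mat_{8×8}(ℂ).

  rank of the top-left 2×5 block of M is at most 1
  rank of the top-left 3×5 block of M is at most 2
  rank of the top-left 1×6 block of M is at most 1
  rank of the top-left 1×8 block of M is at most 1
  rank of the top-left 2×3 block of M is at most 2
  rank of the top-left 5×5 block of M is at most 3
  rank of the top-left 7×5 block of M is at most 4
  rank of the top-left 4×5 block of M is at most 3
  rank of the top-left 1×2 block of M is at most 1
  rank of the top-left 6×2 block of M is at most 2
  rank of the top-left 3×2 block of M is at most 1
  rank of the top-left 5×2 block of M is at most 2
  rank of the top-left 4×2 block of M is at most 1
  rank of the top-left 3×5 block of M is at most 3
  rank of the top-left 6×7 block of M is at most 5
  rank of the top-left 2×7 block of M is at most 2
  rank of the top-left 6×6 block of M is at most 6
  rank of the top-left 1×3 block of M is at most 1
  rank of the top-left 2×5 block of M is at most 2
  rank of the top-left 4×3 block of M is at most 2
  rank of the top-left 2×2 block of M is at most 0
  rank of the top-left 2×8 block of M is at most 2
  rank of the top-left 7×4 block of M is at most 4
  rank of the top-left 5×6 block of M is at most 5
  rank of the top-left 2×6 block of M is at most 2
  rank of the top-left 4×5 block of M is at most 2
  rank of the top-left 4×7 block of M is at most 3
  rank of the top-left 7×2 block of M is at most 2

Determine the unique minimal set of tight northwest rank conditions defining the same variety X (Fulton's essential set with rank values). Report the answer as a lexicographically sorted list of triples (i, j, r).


The tightest implied rank at each (i,j), from the 28 conditions:

  row 1: 0  0  1  1  1  1  1  1
  row 2: 0  0  1  1  1  2  2  2
  row 3: 1  1  2  2  2  3  3  3
  row 4: 1  1  2  2  2  3  3  4
  row 5: 1  2  3  3  3  4  4  5
  row 6: 1  2  3  4  4  5  5  6
  row 7: 1  2  3  4  4  5  6  7
  row 8: 1  2  3  4  5  6  7  8

giving w = (3, 6, 1, 8, 2, 4, 7, 5) via Δ²R.

|D(w)|=11, |Ess(w)|=6:

[(2, 2, 0), (2, 5, 1), (4, 2, 1), (4, 5, 2), (4, 7, 3), (7, 5, 4)]


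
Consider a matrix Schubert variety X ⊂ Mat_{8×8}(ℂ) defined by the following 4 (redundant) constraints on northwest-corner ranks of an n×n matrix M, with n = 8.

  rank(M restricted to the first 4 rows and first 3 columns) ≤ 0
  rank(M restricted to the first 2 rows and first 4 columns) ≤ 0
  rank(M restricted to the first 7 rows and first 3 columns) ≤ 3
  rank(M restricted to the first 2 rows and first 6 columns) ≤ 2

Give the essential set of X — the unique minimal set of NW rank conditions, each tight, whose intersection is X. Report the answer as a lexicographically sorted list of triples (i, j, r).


Propagating the 4 rank bounds to every northwest block:

  row 1: 0  0  0  0  1  1  1  1
  row 2: 0  0  0  0  1  2  2  2
  row 3: 0  0  0  1  2  3  3  3
  row 4: 0  0  0  1  2  3  4  4
  row 5: 1  1  1  2  3  4  5  5
  row 6: 1  2  2  3  4  5  6  6
  row 7: 1  2  3  4  5  6  7  7
  row 8: 1  2  3  4  5  6  7  8

so w = (5, 6, 4, 7, 1, 2, 3, 8).

2 SE-corners of the 14-cell Rothe diagram give Ess(w):

[(2, 4, 0), (4, 3, 0)]


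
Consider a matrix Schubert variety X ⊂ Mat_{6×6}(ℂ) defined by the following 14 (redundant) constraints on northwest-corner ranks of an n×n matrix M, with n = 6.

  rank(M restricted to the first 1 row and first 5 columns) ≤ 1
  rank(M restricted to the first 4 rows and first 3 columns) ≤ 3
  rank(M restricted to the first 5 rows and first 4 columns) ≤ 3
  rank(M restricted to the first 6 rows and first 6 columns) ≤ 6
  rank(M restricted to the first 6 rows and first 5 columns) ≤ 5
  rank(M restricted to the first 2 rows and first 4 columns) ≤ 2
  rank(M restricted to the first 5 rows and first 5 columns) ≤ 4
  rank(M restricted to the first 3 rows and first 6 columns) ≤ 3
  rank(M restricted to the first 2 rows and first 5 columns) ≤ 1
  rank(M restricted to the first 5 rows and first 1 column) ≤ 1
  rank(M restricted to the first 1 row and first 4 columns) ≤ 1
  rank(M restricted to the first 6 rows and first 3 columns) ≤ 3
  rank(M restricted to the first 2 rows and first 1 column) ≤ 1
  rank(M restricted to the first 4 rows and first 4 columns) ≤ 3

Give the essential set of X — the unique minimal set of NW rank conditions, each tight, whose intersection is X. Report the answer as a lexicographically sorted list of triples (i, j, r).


The tightest implied rank at each (i,j), from the 14 conditions:

  R[1]: 1 | 1 | 1 | 1 | 1 | 1
  R[2]: 1 | 1 | 1 | 1 | 1 | 2
  R[3]: 1 | 2 | 2 | 2 | 2 | 3
  R[4]: 1 | 2 | 3 | 3 | 3 | 4
  R[5]: 1 | 2 | 3 | 3 | 4 | 5
  R[6]: 1 | 2 | 3 | 4 | 5 | 6

so w = (1, 6, 2, 3, 5, 4).

ℓ(w)=5; the 2 essential cells (i,j,r):

[(2, 5, 1), (5, 4, 3)]


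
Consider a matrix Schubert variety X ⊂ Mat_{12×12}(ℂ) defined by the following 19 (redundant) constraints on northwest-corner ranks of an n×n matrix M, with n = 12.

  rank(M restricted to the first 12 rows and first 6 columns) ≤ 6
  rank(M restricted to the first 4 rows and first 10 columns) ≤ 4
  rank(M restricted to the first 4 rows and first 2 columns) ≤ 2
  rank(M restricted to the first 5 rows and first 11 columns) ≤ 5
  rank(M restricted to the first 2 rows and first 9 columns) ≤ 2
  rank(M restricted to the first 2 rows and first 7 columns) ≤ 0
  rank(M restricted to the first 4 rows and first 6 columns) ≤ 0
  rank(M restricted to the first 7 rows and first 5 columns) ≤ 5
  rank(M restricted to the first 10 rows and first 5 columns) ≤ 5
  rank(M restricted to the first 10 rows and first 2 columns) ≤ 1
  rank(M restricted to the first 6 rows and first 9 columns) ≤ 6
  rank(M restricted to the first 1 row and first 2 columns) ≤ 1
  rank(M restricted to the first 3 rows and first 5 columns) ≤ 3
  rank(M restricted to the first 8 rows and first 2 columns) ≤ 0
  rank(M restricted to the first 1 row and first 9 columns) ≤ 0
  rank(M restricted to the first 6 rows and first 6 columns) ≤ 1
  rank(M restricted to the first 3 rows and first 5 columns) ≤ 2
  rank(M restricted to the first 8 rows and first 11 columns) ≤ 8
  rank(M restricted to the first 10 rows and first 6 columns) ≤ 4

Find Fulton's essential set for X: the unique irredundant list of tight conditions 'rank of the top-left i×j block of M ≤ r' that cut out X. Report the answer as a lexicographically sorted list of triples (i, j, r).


Rank table r_w(12×12) implied by the 19 constraints:

  R[1]: 0 0 0 0 0 0 0 0 0 1 1 1
  R[2]: 0 0 0 0 0 0 0 1 1 2 2 2
  R[3]: 0 0 0 0 0 0 1 2 2 3 3 3
  R[4]: 0 0 0 0 0 0 1 2 3 4 4 4
  R[5]: 0 0 1 1 1 1 2 3 4 5 5 5
  R[6]: 0 0 1 1 1 1 2 3 4 5 6 6
  R[7]: 0 0 1 2 2 2 3 4 5 6 7 7
  R[8]: 0 0 1 2 3 3 4 5 6 7 8 8
  R[9]: 1 1 2 3 4 4 5 6 7 8 9 9
  R[10]: 1 1 2 3 4 4 5 6 7 8 9 10
  R[11]: 1 2 3 4 5 5 6 7 8 9 10 11
  R[12]: 1 2 3 4 5 6 7 8 9 10 11 12

reading off 1-entries of Δ²R: w = (10, 8, 7, 9, 3, 11, 4, 5, 1, 12, 2, 6).

Rothe diagram D(w) (41 cells), 7 SE-corners (essential conditions):

[(1, 9, 0), (2, 7, 0), (4, 6, 0), (6, 6, 1), (8, 2, 0), (10, 2, 1), (10, 6, 4)]


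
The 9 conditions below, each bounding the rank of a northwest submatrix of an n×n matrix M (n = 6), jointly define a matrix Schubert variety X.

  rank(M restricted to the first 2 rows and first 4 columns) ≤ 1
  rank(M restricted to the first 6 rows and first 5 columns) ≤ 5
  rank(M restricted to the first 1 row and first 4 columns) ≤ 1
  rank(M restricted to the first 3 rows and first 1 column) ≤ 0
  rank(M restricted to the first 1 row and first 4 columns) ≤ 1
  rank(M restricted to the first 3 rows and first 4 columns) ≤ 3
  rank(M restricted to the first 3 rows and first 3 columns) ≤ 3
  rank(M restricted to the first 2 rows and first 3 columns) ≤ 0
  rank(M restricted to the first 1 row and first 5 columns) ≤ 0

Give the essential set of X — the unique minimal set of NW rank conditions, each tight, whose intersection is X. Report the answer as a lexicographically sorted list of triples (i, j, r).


Reconstructing r_w from the 9 given conditions:

  i=1: 0 0 0 0 0 1
  i=2: 0 0 0 1 1 2
  i=3: 0 1 1 2 2 3
  i=4: 1 2 2 3 3 4
  i=5: 1 2 3 4 4 5
  i=6: 1 2 3 4 5 6

so w = (6, 4, 2, 1, 3, 5).

ℓ(w)=9; the 3 essential cells (i,j,r):

[(1, 5, 0), (2, 3, 0), (3, 1, 0)]


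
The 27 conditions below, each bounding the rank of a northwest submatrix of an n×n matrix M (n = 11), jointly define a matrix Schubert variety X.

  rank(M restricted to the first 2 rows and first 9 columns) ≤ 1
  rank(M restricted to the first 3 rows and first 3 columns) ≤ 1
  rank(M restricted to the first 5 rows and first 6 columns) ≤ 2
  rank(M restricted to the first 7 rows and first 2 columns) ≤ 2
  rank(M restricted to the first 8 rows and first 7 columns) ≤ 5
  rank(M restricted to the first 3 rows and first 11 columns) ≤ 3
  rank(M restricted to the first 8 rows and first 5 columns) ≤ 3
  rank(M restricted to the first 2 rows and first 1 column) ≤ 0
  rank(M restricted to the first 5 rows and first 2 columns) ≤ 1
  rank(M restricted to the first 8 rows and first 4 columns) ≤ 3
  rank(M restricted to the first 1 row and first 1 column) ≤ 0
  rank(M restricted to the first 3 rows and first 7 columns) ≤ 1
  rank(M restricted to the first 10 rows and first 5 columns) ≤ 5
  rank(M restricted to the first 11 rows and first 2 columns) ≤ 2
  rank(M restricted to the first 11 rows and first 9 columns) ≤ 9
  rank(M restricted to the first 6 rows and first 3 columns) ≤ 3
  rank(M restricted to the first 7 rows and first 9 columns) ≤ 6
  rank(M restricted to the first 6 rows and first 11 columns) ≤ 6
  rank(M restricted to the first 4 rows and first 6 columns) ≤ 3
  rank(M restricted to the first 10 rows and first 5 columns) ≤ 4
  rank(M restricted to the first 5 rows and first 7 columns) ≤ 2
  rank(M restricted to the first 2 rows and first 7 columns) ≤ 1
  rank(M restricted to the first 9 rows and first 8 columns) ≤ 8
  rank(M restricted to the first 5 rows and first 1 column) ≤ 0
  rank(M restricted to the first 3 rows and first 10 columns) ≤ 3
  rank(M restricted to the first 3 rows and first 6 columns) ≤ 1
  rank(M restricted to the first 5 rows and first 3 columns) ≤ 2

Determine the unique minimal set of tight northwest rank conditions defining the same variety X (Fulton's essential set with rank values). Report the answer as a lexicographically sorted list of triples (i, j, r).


Propagating the 27 rank bounds to every northwest block:

  i=1: 0  1  1  1  1  1  1  1  1  1  1
  i=2: 0  1  1  1  1  1  1  1  1  2  2
  i=3: 0  1  1  1  1  1  1  2  2  3  3
  i=4: 0  1  2  2  2  2  2  3  3  4  4
  i=5: 0  1  2  2  2  2  2  3  4  5  5
  i=6: 1  2  3  3  3  3  3  4  5  6  6
  i=7: 1  2  3  3  3  4  4  5  6  7  7
  i=8: 1  2  3  3  3  4  5  6  7  8  8
  i=9: 1  2  3  4  4  5  6  7  8  9  9
  i=10: 1  2  3  4  4  5  6  7  8  9  10
  i=11: 1  2  3  4  5  6  7  8  9  10  11

so w = (2, 10, 8, 3, 9, 1, 6, 7, 4, 11, 5).

ℓ(w)=26; the 6 essential cells (i,j,r):

[(2, 9, 1), (3, 7, 1), (5, 1, 0), (5, 7, 2), (8, 5, 3), (10, 5, 4)]


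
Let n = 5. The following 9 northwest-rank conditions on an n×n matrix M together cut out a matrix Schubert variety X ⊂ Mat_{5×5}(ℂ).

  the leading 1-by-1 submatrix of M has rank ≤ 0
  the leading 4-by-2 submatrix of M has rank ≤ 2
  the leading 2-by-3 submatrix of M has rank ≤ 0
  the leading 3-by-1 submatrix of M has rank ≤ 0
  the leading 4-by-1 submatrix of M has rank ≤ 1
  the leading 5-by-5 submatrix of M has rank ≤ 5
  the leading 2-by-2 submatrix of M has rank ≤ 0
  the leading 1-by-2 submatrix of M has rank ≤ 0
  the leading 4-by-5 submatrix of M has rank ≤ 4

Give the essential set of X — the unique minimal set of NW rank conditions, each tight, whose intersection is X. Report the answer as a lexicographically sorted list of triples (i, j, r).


Rank table r_w(5×5) implied by the 9 constraints:

  0 0 0 1 1
  0 0 0 1 2
  0 1 1 2 3
  1 2 2 3 4
  1 2 3 4 5

reading off 1-entries of Δ²R: w = (4, 5, 2, 1, 3).

D(w) has 7 cells with 2 SE-corners; essential set:

[(2, 3, 0), (3, 1, 0)]


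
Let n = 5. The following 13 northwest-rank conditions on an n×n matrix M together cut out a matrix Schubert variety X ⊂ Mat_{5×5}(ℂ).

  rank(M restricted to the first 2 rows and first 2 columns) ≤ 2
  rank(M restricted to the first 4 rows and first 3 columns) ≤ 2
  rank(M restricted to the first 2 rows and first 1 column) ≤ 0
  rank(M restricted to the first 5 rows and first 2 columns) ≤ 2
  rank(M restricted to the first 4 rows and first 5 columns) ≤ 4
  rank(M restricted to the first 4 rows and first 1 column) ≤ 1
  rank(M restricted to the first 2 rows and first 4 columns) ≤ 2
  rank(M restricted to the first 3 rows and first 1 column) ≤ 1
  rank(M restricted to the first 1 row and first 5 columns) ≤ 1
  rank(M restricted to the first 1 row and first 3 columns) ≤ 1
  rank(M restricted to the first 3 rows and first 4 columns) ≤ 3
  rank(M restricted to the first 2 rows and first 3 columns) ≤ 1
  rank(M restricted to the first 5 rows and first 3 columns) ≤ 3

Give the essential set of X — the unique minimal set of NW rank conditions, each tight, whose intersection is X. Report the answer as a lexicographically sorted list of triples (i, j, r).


Recovering R(i,j) via the rank-extension bound from the 13 conditions:

  i=1: 0, 1, 1, 1, 1
  i=2: 0, 1, 1, 2, 2
  i=3: 1, 2, 2, 3, 3
  i=4: 1, 2, 2, 3, 4
  i=5: 1, 2, 3, 4, 5

giving w = (2, 4, 1, 5, 3) via Δ²R.

ℓ(w)=4; the 3 essential cells (i,j,r):

[(2, 1, 0), (2, 3, 1), (4, 3, 2)]


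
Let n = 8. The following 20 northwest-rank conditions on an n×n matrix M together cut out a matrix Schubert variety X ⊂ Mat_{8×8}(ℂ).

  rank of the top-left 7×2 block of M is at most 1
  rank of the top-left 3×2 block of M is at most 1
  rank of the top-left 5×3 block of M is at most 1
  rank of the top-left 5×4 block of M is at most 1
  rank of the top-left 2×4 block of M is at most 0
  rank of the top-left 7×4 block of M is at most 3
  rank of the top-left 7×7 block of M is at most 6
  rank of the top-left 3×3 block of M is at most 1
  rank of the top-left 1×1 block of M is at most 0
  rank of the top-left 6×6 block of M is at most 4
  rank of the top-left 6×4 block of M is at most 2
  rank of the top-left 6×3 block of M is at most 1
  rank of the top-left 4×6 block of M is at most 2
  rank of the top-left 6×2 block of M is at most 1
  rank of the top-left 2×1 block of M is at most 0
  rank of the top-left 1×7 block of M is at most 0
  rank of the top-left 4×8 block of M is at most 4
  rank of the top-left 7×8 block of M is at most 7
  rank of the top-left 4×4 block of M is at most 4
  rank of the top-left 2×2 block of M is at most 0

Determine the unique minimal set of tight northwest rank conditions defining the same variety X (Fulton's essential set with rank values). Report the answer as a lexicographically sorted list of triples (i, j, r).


Reconstructing r_w from the 20 given conditions:

  0, 0, 0, 0, 0, 0, 0, 1
  0, 0, 0, 0, 1, 1, 1, 2
  1, 1, 1, 1, 2, 2, 2, 3
  1, 1, 1, 1, 2, 2, 3, 4
  1, 1, 1, 1, 2, 3, 4, 5
  1, 1, 1, 2, 3, 4, 5, 6
  1, 1, 2, 3, 4, 5, 6, 7
  1, 2, 3, 4, 5, 6, 7, 8

hence w(1..8) = (8, 5, 1, 7, 6, 4, 3, 2).

|D(w)|=21, |Ess(w)|=6:

[(1, 7, 0), (2, 4, 0), (4, 6, 2), (5, 4, 1), (6, 3, 1), (7, 2, 1)]


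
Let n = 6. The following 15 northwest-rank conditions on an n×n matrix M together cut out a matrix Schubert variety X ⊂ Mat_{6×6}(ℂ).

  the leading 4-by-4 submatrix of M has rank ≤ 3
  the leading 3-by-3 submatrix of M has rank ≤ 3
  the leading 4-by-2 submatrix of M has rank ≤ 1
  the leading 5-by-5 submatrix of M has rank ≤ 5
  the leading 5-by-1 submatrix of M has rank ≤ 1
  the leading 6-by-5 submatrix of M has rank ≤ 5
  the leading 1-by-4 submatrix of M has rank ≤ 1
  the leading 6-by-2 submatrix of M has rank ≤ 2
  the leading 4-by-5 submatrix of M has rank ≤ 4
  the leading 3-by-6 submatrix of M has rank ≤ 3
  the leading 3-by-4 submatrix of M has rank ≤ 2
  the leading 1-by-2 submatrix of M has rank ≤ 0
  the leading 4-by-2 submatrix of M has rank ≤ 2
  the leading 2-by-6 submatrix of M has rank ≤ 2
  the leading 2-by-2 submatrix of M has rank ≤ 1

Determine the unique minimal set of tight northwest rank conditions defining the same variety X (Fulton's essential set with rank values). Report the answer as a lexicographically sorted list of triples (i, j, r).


The tightest implied rank at each (i,j), from the 15 conditions:

  row 1: 0 | 0 | 1 | 1 | 1 | 1
  row 2: 1 | 1 | 2 | 2 | 2 | 2
  row 3: 1 | 1 | 2 | 2 | 3 | 3
  row 4: 1 | 1 | 2 | 3 | 4 | 4
  row 5: 1 | 2 | 3 | 4 | 5 | 5
  row 6: 1 | 2 | 3 | 4 | 5 | 6

reading off 1-entries of Δ²R: w = (3, 1, 5, 4, 2, 6).

3 SE-corners of the 5-cell Rothe diagram give Ess(w):

[(1, 2, 0), (3, 4, 2), (4, 2, 1)]


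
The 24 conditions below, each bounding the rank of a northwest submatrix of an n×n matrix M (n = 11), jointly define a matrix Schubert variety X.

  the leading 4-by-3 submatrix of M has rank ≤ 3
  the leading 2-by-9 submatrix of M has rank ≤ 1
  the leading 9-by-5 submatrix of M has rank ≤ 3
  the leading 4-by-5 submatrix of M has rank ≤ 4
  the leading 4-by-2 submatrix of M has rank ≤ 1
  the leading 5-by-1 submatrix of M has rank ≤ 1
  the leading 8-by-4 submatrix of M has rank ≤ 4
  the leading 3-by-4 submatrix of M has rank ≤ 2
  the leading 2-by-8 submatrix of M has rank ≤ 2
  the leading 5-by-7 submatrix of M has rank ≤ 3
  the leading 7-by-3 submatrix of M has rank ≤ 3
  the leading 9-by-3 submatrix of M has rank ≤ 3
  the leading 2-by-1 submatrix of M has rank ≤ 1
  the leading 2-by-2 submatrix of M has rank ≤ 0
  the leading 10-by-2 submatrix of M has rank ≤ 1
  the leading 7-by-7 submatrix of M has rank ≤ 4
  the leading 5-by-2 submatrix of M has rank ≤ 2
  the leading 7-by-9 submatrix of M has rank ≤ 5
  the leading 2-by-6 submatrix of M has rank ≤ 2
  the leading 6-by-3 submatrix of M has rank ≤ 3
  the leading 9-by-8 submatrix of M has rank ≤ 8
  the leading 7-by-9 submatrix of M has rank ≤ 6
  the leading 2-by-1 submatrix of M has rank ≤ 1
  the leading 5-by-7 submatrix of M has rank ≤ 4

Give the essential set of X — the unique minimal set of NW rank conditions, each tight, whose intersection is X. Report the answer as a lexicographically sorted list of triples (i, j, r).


Recovering R(i,j) via the rank-extension bound from the 24 conditions:

  i=1: 0  0  1  1  1  1  1  1  1  1  1
  i=2: 0  0  1  1  1  1  1  1  1  2  2
  i=3: 1  1  2  2  2  2  2  2  2  3  3
  i=4: 1  1  2  3  3  3  3  3  3  4  4
  i=5: 1  1  2  3  3  3  3  4  4  5  5
  i=6: 1  1  2  3  3  4  4  5  5  6  6
  i=7: 1  1  2  3  3  4  4  5  5  6  7
  i=8: 1  1  2  3  3  4  5  6  6  7  8
  i=9: 1  1  2  3  3  4  5  6  7  8  9
  i=10: 1  1  2  3  4  5  6  7  8  9  10
  i=11: 1  2  3  4  5  6  7  8  9  10  11

hence w(1..11) = (3, 10, 1, 4, 8, 6, 11, 7, 9, 5, 2).

Rothe diagram D(w) (26 cells), 7 SE-corners (essential conditions):

[(2, 2, 0), (2, 9, 1), (5, 7, 3), (7, 7, 4), (7, 9, 5), (9, 5, 3), (10, 2, 1)]
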